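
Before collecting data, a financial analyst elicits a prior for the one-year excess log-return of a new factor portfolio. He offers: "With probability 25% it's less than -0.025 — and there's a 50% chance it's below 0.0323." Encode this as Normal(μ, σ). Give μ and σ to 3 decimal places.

μ = 0.032, σ = 0.085

For Normal(μ,σ), the p-quantile is μ + z_p·σ. Here z_{0.25} = -0.6745, z_{0.5} = 0.
So -0.025 = μ − 0.6745σ and 0.0323 = μ + 0σ.
Subtracting: σ = (0.0323 − -0.025)/(0 − (-0.6745)) = 0.085.
Then μ = -0.025 − (-0.6745)·0.085 = 0.032.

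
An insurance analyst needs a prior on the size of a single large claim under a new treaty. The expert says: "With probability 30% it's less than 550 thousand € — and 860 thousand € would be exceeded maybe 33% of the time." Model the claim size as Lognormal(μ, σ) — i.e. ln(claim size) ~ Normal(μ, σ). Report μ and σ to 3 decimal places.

If T ~ Lognormal(μ,σ) then ln T ~ Normal(μ,σ), so the p-quantile of ln T is μ + z_p·σ.
ln(550) = 6.31 and ln(860) = 6.757; z_{0.3} = -0.5244, z_{0.67} = 0.4399.
σ = (6.757 − 6.31)/(0.4399 − (-0.5244)) = 0.464.
μ = 6.31 − (-0.5244)·0.464 = 6.553.

μ ≈ 6.553, σ ≈ 0.464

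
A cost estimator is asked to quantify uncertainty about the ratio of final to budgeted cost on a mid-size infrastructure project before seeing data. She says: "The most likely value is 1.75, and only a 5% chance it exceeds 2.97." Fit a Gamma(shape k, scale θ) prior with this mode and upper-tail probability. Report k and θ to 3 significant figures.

Gamma(k,θ) with k>1 has mode (k−1)θ, so θ = 1.75/(k−1).
Need P(X < 2.97) = 0.95 with θ tied to k this way. Start at k = 2, θ = 1.75: P(X<2.97) ≈ 0.506.
Too low — raise k to concentrate. Iterating converges to k ≈ 11.
Then θ = 1.75/(11−1) ≈ 0.175.

k ≈ 11, θ ≈ 0.175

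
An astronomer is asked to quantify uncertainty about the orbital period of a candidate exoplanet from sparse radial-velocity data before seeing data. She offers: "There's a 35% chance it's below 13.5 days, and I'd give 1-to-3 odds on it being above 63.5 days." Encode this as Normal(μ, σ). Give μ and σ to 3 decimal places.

μ = 31.679, σ = 47.178

For Normal(μ,σ), the p-quantile is μ + z_p·σ. Here z_{0.35} = -0.3853, z_{0.75} = 0.6745.
So 13.5 = μ − 0.3853σ and 63.5 = μ + 0.6745σ.
Subtracting: σ = (63.5 − 13.5)/(0.6745 − (-0.3853)) = 47.178.
Then μ = 13.5 − (-0.3853)·47.178 = 31.679.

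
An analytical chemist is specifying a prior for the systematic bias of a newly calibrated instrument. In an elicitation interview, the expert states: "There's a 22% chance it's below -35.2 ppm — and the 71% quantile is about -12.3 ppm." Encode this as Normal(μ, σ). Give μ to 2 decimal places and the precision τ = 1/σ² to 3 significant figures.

μ = -21.86, τ = 0.00335

For Normal(μ,σ), the p-quantile is μ + z_p·σ. Here z_{0.22} = -0.7722, z_{0.71} = 0.5534.
So -35.2 = μ − 0.7722σ and -12.3 = μ + 0.5534σ.
Subtracting: σ = (-12.3 − -35.2)/(0.5534 − (-0.7722)) = 17.28.
Then μ = -35.2 − (-0.7722)·17.28 = -21.86.
Precision τ = 1/σ² = 1/17.28² = 0.00335.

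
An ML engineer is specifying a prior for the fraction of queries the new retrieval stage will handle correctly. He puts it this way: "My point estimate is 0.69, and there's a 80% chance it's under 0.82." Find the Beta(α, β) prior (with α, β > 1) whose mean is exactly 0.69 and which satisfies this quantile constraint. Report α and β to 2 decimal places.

With mean 0.69 fixed, write α = 0.69s, β = 0.31s where s = α+β.
Need P(θ < 0.82) = 0.8 under Beta(0.69s, 0.31s). Normal approximation: (q−m)/√(m(1−m)/s) ≈ z_{0.8} = 0.842, so s ≈ 0.69·0.31·(0.842)²/(0.82−0.69)² = 9.0.
At s = 9.0: P(θ<0.82) ≈ 0.794. Adjusting to match 0.8 gives s ≈ 9.30.
So α = 0.69·9.30 ≈ 6.42, β = 0.31·9.30 ≈ 2.88.

α ≈ 6.42, β ≈ 2.88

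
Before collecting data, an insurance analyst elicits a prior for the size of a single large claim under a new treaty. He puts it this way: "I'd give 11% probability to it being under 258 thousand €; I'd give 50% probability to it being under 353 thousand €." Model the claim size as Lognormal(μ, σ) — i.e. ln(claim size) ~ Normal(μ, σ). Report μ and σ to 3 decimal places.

If T ~ Lognormal(μ,σ) then ln T ~ Normal(μ,σ), so the p-quantile of ln T is μ + z_p·σ.
ln(258) = 5.553 and ln(353) = 5.866; z_{0.11} = -1.227, z_{0.5} = 0.
σ = (5.866 − 5.553)/(0 − (-1.227)) = 0.256.
μ = 5.553 − (-1.227)·0.256 = 5.866.

μ ≈ 5.866, σ ≈ 0.256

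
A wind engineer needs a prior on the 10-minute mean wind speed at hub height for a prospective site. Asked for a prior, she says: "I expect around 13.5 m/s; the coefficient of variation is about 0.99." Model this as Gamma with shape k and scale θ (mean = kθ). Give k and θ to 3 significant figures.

For Gamma(k, scale θ): mean = kθ, variance = kθ², so CV = 1/√k.
CV = 0.99, hence k = 1/CV² = 1.02.
Then θ = mean/k = 13.5/1.02 = 13.2.

k ≈ 1.02, θ ≈ 13.2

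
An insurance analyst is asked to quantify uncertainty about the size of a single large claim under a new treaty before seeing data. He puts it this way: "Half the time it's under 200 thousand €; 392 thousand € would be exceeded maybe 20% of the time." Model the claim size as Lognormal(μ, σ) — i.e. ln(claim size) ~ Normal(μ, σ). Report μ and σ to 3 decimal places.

μ ≈ 5.298, σ ≈ 0.800

If T ~ Lognormal(μ,σ) then ln T ~ Normal(μ,σ), so the p-quantile of ln T is μ + z_p·σ.
ln(200) = 5.298 and ln(392) = 5.971; z_{0.5} = 0, z_{0.8} = 0.8416.
σ = (5.971 − 5.298)/(0.8416 − (0)) = 0.800.
μ = 5.298 − (0)·0.800 = 5.298.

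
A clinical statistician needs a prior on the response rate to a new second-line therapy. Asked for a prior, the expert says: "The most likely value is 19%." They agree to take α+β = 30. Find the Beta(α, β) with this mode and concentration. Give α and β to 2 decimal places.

For α,β > 1 the Beta mode is (α−1)/(α+β−2). With α+β = 30, the mode is (α−1)/28.
Set (α−1)/28 = 0.19 → α = 1 + 0.19·28 = 6.32.
β = 30 − α = 23.68.

α = 6.32, β = 23.68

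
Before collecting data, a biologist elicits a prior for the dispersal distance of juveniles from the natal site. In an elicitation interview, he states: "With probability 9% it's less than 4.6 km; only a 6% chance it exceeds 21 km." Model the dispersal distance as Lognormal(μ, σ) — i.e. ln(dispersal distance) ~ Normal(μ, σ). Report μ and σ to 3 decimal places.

If T ~ Lognormal(μ,σ) then ln T ~ Normal(μ,σ), so the p-quantile of ln T is μ + z_p·σ.
ln(4.6) = 1.526 and ln(21) = 3.045; z_{0.09} = -1.341, z_{0.94} = 1.555.
σ = (3.045 − 1.526)/(1.555 − (-1.341)) = 0.524.
μ = 1.526 − (-1.341)·0.524 = 2.229.

μ ≈ 2.229, σ ≈ 0.524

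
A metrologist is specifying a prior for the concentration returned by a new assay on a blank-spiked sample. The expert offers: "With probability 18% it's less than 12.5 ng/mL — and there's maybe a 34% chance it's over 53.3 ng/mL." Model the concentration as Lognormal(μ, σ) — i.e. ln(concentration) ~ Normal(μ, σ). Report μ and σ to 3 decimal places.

μ ≈ 3.525, σ ≈ 1.092

If T ~ Lognormal(μ,σ) then ln T ~ Normal(μ,σ), so the p-quantile of ln T is μ + z_p·σ.
ln(12.5) = 2.526 and ln(53.3) = 3.976; z_{0.18} = -0.9154, z_{0.66} = 0.4125.
σ = (3.976 − 2.526)/(0.4125 − (-0.9154)) = 1.092.
μ = 2.526 − (-0.9154)·1.092 = 3.525.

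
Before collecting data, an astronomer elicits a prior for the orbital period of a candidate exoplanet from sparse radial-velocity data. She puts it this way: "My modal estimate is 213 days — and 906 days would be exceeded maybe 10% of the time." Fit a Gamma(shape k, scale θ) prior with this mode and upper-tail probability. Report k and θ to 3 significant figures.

Gamma(k,θ) with k>1 has mode (k−1)θ, so θ = 213/(k−1).
Need P(X < 906) = 0.9 with θ tied to k this way. Start at k = 2, θ = 213: P(X<906) ≈ 0.925.
Too high — lower k to spread out. Iterating converges to k ≈ 1.87.
Then θ = 213/(1.87−1) ≈ 245.

k ≈ 1.87, θ ≈ 245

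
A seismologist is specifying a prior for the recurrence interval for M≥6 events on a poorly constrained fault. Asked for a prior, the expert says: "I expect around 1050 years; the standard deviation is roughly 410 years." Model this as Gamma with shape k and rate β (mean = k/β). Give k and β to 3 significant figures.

For Gamma(k, rate β): mean = k/β, variance = k/β², so CV = 1/√k.
CV = SD/mean = 410/1050 = 0.3905, hence k = 1/CV² = 6.56.
Then β = k/mean = 6.56/1050 = 0.00625.

k ≈ 6.56, β ≈ 0.00625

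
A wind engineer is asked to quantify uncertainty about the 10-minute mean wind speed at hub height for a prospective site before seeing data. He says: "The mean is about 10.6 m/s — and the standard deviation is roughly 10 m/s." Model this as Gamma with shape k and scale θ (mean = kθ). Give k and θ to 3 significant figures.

For Gamma(k, scale θ): mean = kθ, variance = kθ², so CV = 1/√k.
CV = SD/mean = 10/10.6 = 0.9434, hence k = 1/CV² = 1.12.
Then θ = mean/k = 10.6/1.12 = 9.43.

k ≈ 1.12, θ ≈ 9.43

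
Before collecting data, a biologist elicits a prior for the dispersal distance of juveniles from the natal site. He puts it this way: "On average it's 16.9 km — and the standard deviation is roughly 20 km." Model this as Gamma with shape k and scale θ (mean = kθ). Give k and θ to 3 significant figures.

For Gamma(k, scale θ): mean = kθ, variance = kθ², so CV = 1/√k.
CV = SD/mean = 20/16.9 = 1.183, hence k = 1/CV² = 0.714.
Then θ = mean/k = 16.9/0.714 = 23.7.

k ≈ 0.714, θ ≈ 23.7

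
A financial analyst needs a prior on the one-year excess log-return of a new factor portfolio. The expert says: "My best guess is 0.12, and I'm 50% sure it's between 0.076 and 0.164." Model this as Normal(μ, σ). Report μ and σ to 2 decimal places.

μ = 0.12, σ = 0.07

A symmetric 50% interval runs μ ± z·σ with z = 0.6745.
Half-width = 0.044, so σ = 0.044/0.6745 = 0.07.
μ is the stated best guess, 0.12.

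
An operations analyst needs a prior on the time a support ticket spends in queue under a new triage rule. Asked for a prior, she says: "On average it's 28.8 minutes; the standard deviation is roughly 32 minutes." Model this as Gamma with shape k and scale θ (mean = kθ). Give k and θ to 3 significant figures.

k ≈ 0.81, θ ≈ 35.6

For Gamma(k, scale θ): mean = kθ, variance = kθ², so CV = 1/√k.
CV = SD/mean = 32/28.8 = 1.111, hence k = 1/CV² = 0.81.
Then θ = mean/k = 28.8/0.81 = 35.6.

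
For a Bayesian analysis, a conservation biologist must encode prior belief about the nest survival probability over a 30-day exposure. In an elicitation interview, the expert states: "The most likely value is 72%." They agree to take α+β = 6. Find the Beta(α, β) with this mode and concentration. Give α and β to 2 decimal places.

For α,β > 1 the Beta mode is (α−1)/(α+β−2). With α+β = 6, the mode is (α−1)/4.
Set (α−1)/4 = 0.72 → α = 1 + 0.72·4 = 3.88.
β = 6 − α = 2.12.

α = 3.88, β = 2.12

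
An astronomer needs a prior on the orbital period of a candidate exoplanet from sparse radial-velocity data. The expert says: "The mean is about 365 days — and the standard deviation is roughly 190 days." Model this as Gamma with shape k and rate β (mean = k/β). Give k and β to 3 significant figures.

k ≈ 3.69, β ≈ 0.0101

For Gamma(k, rate β): mean = k/β, variance = k/β², so CV = 1/√k.
CV = SD/mean = 190/365 = 0.5205, hence k = 1/CV² = 3.69.
Then β = k/mean = 3.69/365 = 0.0101.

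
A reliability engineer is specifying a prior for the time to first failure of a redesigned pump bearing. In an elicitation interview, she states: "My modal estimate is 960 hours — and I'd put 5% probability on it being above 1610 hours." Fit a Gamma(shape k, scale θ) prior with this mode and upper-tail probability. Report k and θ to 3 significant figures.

Gamma(k,θ) with k>1 has mode (k−1)θ, so θ = 960/(k−1).
Need P(X < 1610) = 0.95 with θ tied to k this way. Start at k = 2, θ = 960: P(X<1610) ≈ 0.500.
Too low — raise k to concentrate. Iterating converges to k ≈ 11.4.
Then θ = 960/(11.4−1) ≈ 91.9.

k ≈ 11.4, θ ≈ 91.9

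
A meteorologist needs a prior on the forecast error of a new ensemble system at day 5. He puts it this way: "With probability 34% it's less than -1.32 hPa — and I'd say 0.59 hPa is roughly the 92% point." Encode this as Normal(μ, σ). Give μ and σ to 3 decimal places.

μ = -0.887, σ = 1.051

The p-quantile of Normal(μ,σ) is μ + z_p·σ, with z_{0.34} = -0.4125 and z_{0.92} = 1.405.
Eliminate σ: μ = (z₂·x₁ − z₁·x₂)/(z₂ − z₁) = (1.405·-1.32 − (-0.4125)·0.59)/1.818 = -0.887.
Then σ = (x₂ − x₁)/(z₂ − z₁) = (0.59 − -1.32)/1.818 = 1.051.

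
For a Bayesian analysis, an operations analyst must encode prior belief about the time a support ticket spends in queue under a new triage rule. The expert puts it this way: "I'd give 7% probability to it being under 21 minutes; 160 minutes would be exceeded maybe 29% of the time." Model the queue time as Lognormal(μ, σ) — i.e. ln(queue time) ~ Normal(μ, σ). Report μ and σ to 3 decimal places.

If T ~ Lognormal(μ,σ) then ln T ~ Normal(μ,σ), so the p-quantile of ln T is μ + z_p·σ.
ln(21) = 3.045 and ln(160) = 5.075; z_{0.07} = -1.476, z_{0.71} = 0.5534.
σ = (5.075 − 3.045)/(0.5534 − (-1.476)) = 1.001.
μ = 3.045 − (-1.476)·1.001 = 4.521.

μ ≈ 4.521, σ ≈ 1.001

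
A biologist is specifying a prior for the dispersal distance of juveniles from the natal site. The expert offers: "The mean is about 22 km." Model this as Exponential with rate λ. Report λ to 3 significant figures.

Exponential mean = 1/λ, so λ = 1/22.0 = 0.0455.

λ ≈ 0.0455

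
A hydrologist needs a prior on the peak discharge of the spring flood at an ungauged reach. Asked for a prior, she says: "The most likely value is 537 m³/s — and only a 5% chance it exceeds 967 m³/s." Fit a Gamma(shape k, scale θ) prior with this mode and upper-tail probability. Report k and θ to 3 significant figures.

k ≈ 9.05, θ ≈ 66.7

Gamma(k,θ) with k>1 has mode (k−1)θ, so θ = 537/(k−1).
Need P(X < 967) = 0.95 with θ tied to k this way. Start at k = 2, θ = 537: P(X<967) ≈ 0.537.
Too low — raise k to concentrate. Iterating converges to k ≈ 9.05.
Then θ = 537/(9.05−1) ≈ 66.7.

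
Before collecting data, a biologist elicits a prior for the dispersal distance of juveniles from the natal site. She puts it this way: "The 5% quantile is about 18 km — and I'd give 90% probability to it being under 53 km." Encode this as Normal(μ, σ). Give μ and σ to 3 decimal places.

μ = 37.673, σ = 11.960

The p-quantile of Normal(μ,σ) is μ + z_p·σ, with z_{0.05} = -1.645 and z_{0.9} = 1.282.
Eliminate σ: μ = (z₂·x₁ − z₁·x₂)/(z₂ − z₁) = (1.282·18 − (-1.645)·53)/2.926 = 37.673.
Then σ = (x₂ − x₁)/(z₂ − z₁) = (53 − 18)/2.926 = 11.960.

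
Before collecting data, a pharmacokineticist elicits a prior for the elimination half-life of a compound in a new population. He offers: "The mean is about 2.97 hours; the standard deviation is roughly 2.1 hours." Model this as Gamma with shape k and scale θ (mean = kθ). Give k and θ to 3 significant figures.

k ≈ 2, θ ≈ 1.48

For Gamma(k, scale θ): mean = kθ, variance = kθ², so CV = 1/√k.
CV = SD/mean = 2.1/2.97 = 0.7071, hence k = 1/CV² = 2.
Then θ = mean/k = 2.97/2 = 1.48.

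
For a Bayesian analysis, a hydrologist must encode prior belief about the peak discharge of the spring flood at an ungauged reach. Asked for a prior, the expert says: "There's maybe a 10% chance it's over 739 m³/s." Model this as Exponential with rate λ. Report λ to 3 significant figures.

λ ≈ 0.00312

P(T > 739.0) = e^(−λ·739.0) = 0.1, so λ = −ln(0.1)/739.0 = 0.00312.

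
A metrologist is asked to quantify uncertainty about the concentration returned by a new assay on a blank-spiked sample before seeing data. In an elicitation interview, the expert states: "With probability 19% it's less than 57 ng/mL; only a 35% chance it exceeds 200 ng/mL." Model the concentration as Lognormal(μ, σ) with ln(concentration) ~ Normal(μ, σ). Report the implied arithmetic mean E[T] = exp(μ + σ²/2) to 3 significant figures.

If T ~ Lognormal(μ,σ) then ln T ~ Normal(μ,σ), so the p-quantile of ln T is μ + z_p·σ.
ln(57) = 4.043 and ln(200) = 5.298; z_{0.19} = -0.8779, z_{0.65} = 0.3853.
σ = (5.298 − 4.043)/(0.3853 − (-0.8779)) = 0.994.
μ = 4.043 − (-0.8779)·0.994 = 4.915.
E[T] = exp(μ + σ²/2) = exp(4.915 + 0.4937) = 223 ng/mL.

E[T] ≈ 223 ng/mL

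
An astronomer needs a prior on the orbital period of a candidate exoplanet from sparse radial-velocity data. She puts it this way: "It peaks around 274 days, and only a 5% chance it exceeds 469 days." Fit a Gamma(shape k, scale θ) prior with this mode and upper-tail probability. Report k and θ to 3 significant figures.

k ≈ 10.7, θ ≈ 28.4

Gamma(k,θ) with k>1 has mode (k−1)θ, so θ = 274/(k−1).
Need P(X < 469) = 0.95 with θ tied to k this way. Start at k = 2, θ = 274: P(X<469) ≈ 0.510.
Too low — raise k to concentrate. Iterating converges to k ≈ 10.7.
Then θ = 274/(10.7−1) ≈ 28.4.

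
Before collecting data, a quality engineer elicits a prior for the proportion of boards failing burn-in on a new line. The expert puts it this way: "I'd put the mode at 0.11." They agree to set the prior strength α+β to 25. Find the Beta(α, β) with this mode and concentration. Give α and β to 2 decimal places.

α = 3.53, β = 21.47

For α,β > 1 the Beta mode is (α−1)/(α+β−2). With α+β = 25, the mode is (α−1)/23.
Set (α−1)/23 = 0.11 → α = 1 + 0.11·23 = 3.53.
β = 25 − α = 21.47.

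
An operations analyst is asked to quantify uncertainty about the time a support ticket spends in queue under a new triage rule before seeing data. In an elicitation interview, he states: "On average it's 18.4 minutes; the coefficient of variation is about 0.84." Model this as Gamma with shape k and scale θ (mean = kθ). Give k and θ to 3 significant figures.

k ≈ 1.42, θ ≈ 13

For Gamma(k, scale θ): mean = kθ, variance = kθ², so CV = 1/√k.
CV = 0.84, hence k = 1/CV² = 1.42.
Then θ = mean/k = 18.4/1.42 = 13.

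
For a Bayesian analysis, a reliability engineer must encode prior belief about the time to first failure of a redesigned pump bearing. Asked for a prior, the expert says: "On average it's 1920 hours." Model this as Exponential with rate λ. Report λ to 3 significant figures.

λ ≈ 0.000521

Exponential mean = 1/λ, so λ = 1/1920.0 = 0.000521.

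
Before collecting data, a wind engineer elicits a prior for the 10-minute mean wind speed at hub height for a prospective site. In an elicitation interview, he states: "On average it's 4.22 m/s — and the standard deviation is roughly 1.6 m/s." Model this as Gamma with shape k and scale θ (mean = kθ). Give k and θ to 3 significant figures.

For Gamma(k, scale θ): mean = kθ, variance = kθ², so CV = 1/√k.
CV = SD/mean = 1.6/4.22 = 0.3791, hence k = 1/CV² = 6.96.
Then θ = mean/k = 4.22/6.96 = 0.607.

k ≈ 6.96, θ ≈ 0.607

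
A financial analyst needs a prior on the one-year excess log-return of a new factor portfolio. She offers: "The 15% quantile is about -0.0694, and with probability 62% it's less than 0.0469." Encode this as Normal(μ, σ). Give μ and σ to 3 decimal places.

μ = 0.020, σ = 0.087

The p-quantile of Normal(μ,σ) is μ + z_p·σ, with z_{0.15} = -1.036 and z_{0.62} = 0.3055.
Eliminate σ: μ = (z₂·x₁ − z₁·x₂)/(z₂ − z₁) = (0.3055·-0.0694 − (-1.036)·0.0469)/1.342 = 0.020.
Then σ = (x₂ − x₁)/(z₂ − z₁) = (0.0469 − -0.0694)/1.342 = 0.087.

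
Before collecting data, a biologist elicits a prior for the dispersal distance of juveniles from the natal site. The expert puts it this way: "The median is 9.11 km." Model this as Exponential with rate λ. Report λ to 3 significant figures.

Exponential median = ln 2 / λ, so λ = ln 2 / 9.11 = 0.0761.

λ ≈ 0.0761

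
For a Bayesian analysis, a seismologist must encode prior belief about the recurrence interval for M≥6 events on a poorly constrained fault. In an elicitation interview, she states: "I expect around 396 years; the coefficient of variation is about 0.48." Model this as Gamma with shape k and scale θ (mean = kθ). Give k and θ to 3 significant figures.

k ≈ 4.34, θ ≈ 91.2

For Gamma(k, scale θ): mean = kθ, variance = kθ², so CV = 1/√k.
CV = 0.48, hence k = 1/CV² = 4.34.
Then θ = mean/k = 396/4.34 = 91.2.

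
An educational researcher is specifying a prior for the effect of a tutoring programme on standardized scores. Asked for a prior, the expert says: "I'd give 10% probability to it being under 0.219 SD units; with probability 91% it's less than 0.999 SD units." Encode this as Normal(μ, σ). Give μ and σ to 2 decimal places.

For Normal(μ,σ), the p-quantile is μ + z_p·σ. Here z_{0.1} = -1.282, z_{0.91} = 1.341.
So 0.219 = μ − 1.282σ and 0.999 = μ + 1.341σ.
Subtracting: σ = (0.999 − 0.219)/(1.341 − (-1.282)) = 0.30.
Then μ = 0.219 − (-1.282)·0.30 = 0.60.

μ = 0.60, σ = 0.30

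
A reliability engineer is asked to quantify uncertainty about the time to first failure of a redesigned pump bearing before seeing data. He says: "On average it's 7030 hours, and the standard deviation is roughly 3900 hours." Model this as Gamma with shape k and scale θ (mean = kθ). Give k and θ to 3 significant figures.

k ≈ 3.25, θ ≈ 2160

For Gamma(k, scale θ): mean = kθ, variance = kθ², so CV = 1/√k.
CV = SD/mean = 3900/7030 = 0.5548, hence k = 1/CV² = 3.25.
Then θ = mean/k = 7030/3.25 = 2160.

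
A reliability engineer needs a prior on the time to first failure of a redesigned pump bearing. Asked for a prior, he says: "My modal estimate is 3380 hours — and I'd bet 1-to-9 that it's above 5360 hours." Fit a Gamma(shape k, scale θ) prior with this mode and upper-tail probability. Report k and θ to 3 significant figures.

k ≈ 9.83, θ ≈ 383

Gamma(k,θ) with k>1 has mode (k−1)θ, so θ = 3380/(k−1).
Need P(X < 5360) = 0.9 with θ tied to k this way. Start at k = 2, θ = 3380: P(X<5360) ≈ 0.470.
Too low — raise k to concentrate. Iterating converges to k ≈ 9.83.
Then θ = 3380/(9.83−1) ≈ 383.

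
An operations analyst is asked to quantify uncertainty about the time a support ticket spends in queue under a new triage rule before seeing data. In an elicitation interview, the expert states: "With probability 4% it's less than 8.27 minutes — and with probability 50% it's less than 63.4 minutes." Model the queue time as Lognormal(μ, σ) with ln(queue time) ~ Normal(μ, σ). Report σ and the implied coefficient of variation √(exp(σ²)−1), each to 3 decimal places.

If T ~ Lognormal(μ,σ) then ln T ~ Normal(μ,σ), so the p-quantile of ln T is μ + z_p·σ.
ln(8.27) = 2.113 and ln(63.4) = 4.149; z_{0.04} = -1.751, z_{0.5} = 0.
σ = (4.149 − 2.113)/(0 − (-1.751)) = 1.163.
μ = 2.113 − (-1.751)·1.163 = 4.149.
CV = √(exp(σ²)−1) = √(exp(1.3536)−1) = 1.695.

σ ≈ 1.163, CV ≈ 1.695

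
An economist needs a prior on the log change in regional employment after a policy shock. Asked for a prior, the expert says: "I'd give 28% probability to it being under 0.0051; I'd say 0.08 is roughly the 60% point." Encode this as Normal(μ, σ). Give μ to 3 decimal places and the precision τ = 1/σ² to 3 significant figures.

For Normal(μ,σ), the p-quantile is μ + z_p·σ. Here z_{0.28} = -0.5828, z_{0.6} = 0.2533.
So 0.0051 = μ − 0.5828σ and 0.08 = μ + 0.2533σ.
Subtracting: σ = (0.08 − 0.0051)/(0.2533 − (-0.5828)) = 0.090.
Then μ = 0.0051 − (-0.5828)·0.090 = 0.057.
Precision τ = 1/σ² = 1/0.08957² = 125.

μ = 0.057, τ = 125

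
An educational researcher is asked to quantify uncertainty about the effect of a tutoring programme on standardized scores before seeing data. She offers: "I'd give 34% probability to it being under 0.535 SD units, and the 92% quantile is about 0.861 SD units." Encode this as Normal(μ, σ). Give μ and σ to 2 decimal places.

For Normal(μ,σ), the p-quantile is μ + z_p·σ. Here z_{0.34} = -0.4125, z_{0.92} = 1.405.
So 0.535 = μ − 0.4125σ and 0.861 = μ + 1.405σ.
Subtracting: σ = (0.861 − 0.535)/(1.405 − (-0.4125)) = 0.18.
Then μ = 0.535 − (-0.4125)·0.18 = 0.61.

μ = 0.61, σ = 0.18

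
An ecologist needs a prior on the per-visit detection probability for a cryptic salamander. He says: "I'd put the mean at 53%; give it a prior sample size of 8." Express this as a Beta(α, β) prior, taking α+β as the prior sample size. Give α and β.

Under the effective-sample-size interpretation, Beta(α, β) has prior mean α/(α+β) and prior sample size α+β.
So α+β = 8 and α/(α+β) = 0.53, giving α = 0.53·8 = 4.24 and β = 8 − 4.24 = 3.76.

α = 4.24, β = 3.76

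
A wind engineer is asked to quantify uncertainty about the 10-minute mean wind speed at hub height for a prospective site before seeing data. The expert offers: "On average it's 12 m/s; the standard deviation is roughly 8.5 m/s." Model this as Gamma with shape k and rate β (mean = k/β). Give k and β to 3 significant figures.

For Gamma(k, rate β): mean = k/β, variance = k/β², so CV = 1/√k.
CV = SD/mean = 8.5/12 = 0.7083, hence k = 1/CV² = 1.99.
Then β = k/mean = 1.99/12 = 0.166.

k ≈ 1.99, β ≈ 0.166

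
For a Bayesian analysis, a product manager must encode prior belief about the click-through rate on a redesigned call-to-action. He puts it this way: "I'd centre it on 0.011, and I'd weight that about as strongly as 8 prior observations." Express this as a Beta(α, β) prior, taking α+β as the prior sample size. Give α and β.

α = 0.088, β = 7.912

Under the effective-sample-size interpretation, Beta(α, β) has prior mean α/(α+β) and prior sample size α+β.
So α+β = 8 and α/(α+β) = 0.011, giving α = 0.011·8 = 0.088 and β = 8 − 0.088 = 7.912.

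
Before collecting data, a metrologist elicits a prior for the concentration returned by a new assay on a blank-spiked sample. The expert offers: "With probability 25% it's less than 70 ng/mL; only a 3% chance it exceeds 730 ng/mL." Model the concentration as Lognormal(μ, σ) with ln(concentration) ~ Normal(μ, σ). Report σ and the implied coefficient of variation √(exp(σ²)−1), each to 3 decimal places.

If T ~ Lognormal(μ,σ) then ln T ~ Normal(μ,σ), so the p-quantile of ln T is μ + z_p·σ.
ln(70) = 4.248 and ln(730) = 6.593; z_{0.25} = -0.6745, z_{0.97} = 1.881.
σ = (6.593 − 4.248)/(1.881 − (-0.6745)) = 0.918.
μ = 4.248 − (-0.6745)·0.918 = 4.867.
CV = √(exp(σ²)−1) = √(exp(0.8419)−1) = 1.149.

σ ≈ 0.918, CV ≈ 1.149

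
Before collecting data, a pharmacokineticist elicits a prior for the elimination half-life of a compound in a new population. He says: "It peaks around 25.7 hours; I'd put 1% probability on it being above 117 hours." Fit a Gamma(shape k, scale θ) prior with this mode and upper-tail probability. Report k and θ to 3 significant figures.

Gamma(k,θ) with k>1 has mode (k−1)θ, so θ = 25.7/(k−1).
Need P(X < 117) = 0.99 with θ tied to k this way. Start at k = 2, θ = 25.7: P(X<117) ≈ 0.941.
Too low — raise k to concentrate. Iterating converges to k ≈ 2.75.
Then θ = 25.7/(2.75−1) ≈ 14.7.

k ≈ 2.75, θ ≈ 14.7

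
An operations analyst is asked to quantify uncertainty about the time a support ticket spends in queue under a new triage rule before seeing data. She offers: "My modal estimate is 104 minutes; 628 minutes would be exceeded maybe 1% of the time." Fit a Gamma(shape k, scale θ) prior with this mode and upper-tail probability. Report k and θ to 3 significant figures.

k ≈ 2.14, θ ≈ 91

Gamma(k,θ) with k>1 has mode (k−1)θ, so θ = 104/(k−1).
Need P(X < 628) = 0.99 with θ tied to k this way. Start at k = 2, θ = 104: P(X<628) ≈ 0.983.
Too low — raise k to concentrate. Iterating converges to k ≈ 2.14.
Then θ = 104/(2.14−1) ≈ 91.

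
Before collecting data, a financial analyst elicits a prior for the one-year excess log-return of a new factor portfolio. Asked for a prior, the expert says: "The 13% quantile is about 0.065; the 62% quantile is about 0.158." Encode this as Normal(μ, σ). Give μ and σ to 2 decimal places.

For Normal(μ,σ), the p-quantile is μ + z_p·σ. Here z_{0.13} = -1.126, z_{0.62} = 0.3055.
So 0.065 = μ − 1.126σ and 0.158 = μ + 0.3055σ.
Subtracting: σ = (0.158 − 0.065)/(0.3055 − (-1.126)) = 0.06.
Then μ = 0.065 − (-1.126)·0.06 = 0.14.

μ = 0.14, σ = 0.06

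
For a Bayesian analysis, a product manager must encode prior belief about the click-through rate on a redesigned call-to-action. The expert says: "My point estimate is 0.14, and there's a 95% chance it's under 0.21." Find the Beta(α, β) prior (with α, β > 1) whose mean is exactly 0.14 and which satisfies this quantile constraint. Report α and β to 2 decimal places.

With mean 0.14 fixed, write α = 0.14s, β = 0.86s where s = α+β.
Need P(θ < 0.21) = 0.95 under Beta(0.14s, 0.86s). Normal approximation: (q−m)/√(m(1−m)/s) ≈ z_{0.95} = 1.64, so s ≈ 0.14·0.86·(1.64)²/(0.21−0.14)² = 66.5.
At s = 66.5: P(θ<0.21) ≈ 0.939. Adjusting to match 0.95 gives s ≈ 76.14.
So α = 0.14·76.14 ≈ 10.66, β = 0.86·76.14 ≈ 65.48.

α ≈ 10.66, β ≈ 65.48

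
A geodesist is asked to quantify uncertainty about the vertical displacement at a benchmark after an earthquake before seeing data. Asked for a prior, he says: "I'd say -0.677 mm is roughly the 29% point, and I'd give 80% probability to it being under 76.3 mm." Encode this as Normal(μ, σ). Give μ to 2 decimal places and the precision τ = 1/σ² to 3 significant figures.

μ = 29.86, τ = 0.000328

For Normal(μ,σ), the p-quantile is μ + z_p·σ. Here z_{0.29} = -0.5534, z_{0.8} = 0.8416.
So -0.677 = μ − 0.5534σ and 76.3 = μ + 0.8416σ.
Subtracting: σ = (76.3 − -0.677)/(0.8416 − (-0.5534)) = 55.18.
Then μ = -0.677 − (-0.5534)·55.18 = 29.86.
Precision τ = 1/σ² = 1/55.18² = 0.000328.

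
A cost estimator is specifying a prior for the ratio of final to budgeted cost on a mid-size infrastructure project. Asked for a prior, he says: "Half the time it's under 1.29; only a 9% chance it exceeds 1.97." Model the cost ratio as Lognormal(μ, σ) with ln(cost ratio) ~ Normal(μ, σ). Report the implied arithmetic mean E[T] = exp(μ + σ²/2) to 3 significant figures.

If T ~ Lognormal(μ,σ) then ln T ~ Normal(μ,σ), so the p-quantile of ln T is μ + z_p·σ.
ln(1.29) = 0.2546 and ln(1.97) = 0.678; z_{0.5} = 0, z_{0.91} = 1.341.
σ = (0.678 − 0.2546)/(1.341 − (0)) = 0.316.
μ = 0.2546 − (0)·0.316 = 0.255.
E[T] = exp(μ + σ²/2) = exp(0.255 + 0.0499) = 1.36.

E[T] ≈ 1.36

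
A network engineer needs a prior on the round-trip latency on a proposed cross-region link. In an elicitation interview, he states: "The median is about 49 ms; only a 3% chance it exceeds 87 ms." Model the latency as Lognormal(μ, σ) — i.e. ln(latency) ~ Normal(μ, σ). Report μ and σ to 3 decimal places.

μ ≈ 3.892, σ ≈ 0.305

If T ~ Lognormal(μ,σ) then ln T ~ Normal(μ,σ), so the p-quantile of ln T is μ + z_p·σ.
ln(49) = 3.892 and ln(87) = 4.466; z_{0.5} = 0, z_{0.97} = 1.881.
σ = (4.466 − 3.892)/(1.881 − (0)) = 0.305.
μ = 3.892 − (0)·0.305 = 3.892.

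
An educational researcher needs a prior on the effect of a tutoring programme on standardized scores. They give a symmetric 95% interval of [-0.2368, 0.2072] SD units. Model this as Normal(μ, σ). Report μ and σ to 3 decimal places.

A symmetric 95% interval runs μ ± z·σ with z = 1.96.
Half-width = 0.222, so σ = 0.222/1.96 = 0.113.
μ is the interval midpoint, -0.015.

μ = -0.015, σ = 0.113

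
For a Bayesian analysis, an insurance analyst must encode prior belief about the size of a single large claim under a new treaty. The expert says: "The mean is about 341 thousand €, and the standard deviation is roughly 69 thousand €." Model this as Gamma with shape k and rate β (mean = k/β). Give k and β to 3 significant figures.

k ≈ 24.4, β ≈ 0.0716

For Gamma(k, rate β): mean = k/β, variance = k/β², so CV = 1/√k.
CV = SD/mean = 69/341 = 0.2023, hence k = 1/CV² = 24.4.
Then β = k/mean = 24.4/341 = 0.0716.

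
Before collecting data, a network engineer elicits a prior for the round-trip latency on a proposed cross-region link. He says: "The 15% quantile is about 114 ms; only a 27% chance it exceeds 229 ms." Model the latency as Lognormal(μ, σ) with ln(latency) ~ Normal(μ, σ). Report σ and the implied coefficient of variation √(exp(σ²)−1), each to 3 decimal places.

σ ≈ 0.423, CV ≈ 0.443

If T ~ Lognormal(μ,σ) then ln T ~ Normal(μ,σ), so the p-quantile of ln T is μ + z_p·σ.
ln(114) = 4.736 and ln(229) = 5.434; z_{0.15} = -1.036, z_{0.73} = 0.6128.
σ = (5.434 − 4.736)/(0.6128 − (-1.036)) = 0.423.
μ = 4.736 − (-1.036)·0.423 = 5.175.
CV = √(exp(σ²)−1) = √(exp(0.1789)−1) = 0.443.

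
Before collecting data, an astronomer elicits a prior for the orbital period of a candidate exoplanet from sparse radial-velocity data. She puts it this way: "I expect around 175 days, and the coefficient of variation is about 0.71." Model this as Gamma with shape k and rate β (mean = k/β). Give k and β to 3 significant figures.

For Gamma(k, rate β): mean = k/β, variance = k/β², so CV = 1/√k.
CV = 0.71, hence k = 1/CV² = 1.98.
Then β = k/mean = 1.98/175 = 0.0113.

k ≈ 1.98, β ≈ 0.0113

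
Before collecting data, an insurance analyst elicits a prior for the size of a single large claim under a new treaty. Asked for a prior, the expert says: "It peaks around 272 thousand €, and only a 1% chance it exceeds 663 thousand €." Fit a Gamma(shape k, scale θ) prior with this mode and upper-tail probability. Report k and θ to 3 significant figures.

Gamma(k,θ) with k>1 has mode (k−1)θ, so θ = 272/(k−1).
Need P(X < 663) = 0.99 with θ tied to k this way. Start at k = 2, θ = 272: P(X<663) ≈ 0.700.
Too low — raise k to concentrate. Iterating converges to k ≈ 6.95.
Then θ = 272/(6.95−1) ≈ 45.8.

k ≈ 6.95, θ ≈ 45.8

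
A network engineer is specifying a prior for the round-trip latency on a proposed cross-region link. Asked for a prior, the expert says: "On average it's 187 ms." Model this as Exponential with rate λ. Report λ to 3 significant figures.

λ ≈ 0.00535

Exponential mean = 1/λ, so λ = 1/187.0 = 0.00535.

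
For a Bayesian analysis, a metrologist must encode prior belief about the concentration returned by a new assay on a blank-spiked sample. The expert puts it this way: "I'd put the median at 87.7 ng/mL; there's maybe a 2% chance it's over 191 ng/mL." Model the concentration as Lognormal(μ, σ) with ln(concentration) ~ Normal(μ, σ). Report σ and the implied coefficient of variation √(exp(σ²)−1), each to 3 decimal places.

If T ~ Lognormal(μ,σ) then ln T ~ Normal(μ,σ), so the p-quantile of ln T is μ + z_p·σ.
ln(87.7) = 4.474 and ln(191) = 5.252; z_{0.5} = 0, z_{0.98} = 2.054.
σ = (5.252 − 4.474)/(2.054 − (0)) = 0.379.
μ = 4.474 − (0)·0.379 = 4.474.
CV = √(exp(σ²)−1) = √(exp(0.1436)−1) = 0.393.

σ ≈ 0.379, CV ≈ 0.393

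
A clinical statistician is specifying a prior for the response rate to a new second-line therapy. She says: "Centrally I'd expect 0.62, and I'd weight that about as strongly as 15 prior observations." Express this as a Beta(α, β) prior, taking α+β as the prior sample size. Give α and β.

α = 9.3, β = 5.7

Under the effective-sample-size interpretation, Beta(α, β) has prior mean α/(α+β) and prior sample size α+β.
So α+β = 15 and α/(α+β) = 0.62, giving α = 0.62·15 = 9.3 and β = 15 − 9.3 = 5.7.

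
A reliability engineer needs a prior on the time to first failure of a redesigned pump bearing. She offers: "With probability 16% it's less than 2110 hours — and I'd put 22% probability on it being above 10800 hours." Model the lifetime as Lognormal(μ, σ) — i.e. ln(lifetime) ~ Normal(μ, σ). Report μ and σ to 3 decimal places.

μ ≈ 8.574, σ ≈ 0.924

If T ~ Lognormal(μ,σ) then ln T ~ Normal(μ,σ), so the p-quantile of ln T is μ + z_p·σ.
ln(2110) = 7.654 and ln(10800) = 9.287; z_{0.16} = -0.9945, z_{0.78} = 0.7722.
σ = (9.287 − 7.654)/(0.7722 − (-0.9945)) = 0.924.
μ = 7.654 − (-0.9945)·0.924 = 8.574.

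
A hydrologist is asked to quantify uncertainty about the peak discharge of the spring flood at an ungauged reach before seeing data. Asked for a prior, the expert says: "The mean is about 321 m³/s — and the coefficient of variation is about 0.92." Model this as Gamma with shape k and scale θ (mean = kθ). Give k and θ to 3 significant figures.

For Gamma(k, scale θ): mean = kθ, variance = kθ², so CV = 1/√k.
CV = 0.92, hence k = 1/CV² = 1.18.
Then θ = mean/k = 321/1.18 = 272.

k ≈ 1.18, θ ≈ 272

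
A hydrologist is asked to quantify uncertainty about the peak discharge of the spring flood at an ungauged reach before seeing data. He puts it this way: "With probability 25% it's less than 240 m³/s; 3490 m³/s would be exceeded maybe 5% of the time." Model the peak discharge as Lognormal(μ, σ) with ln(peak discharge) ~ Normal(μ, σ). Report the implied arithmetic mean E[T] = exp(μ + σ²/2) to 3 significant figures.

E[T] ≈ 1020 m³/s

If T ~ Lognormal(μ,σ) then ln T ~ Normal(μ,σ), so the p-quantile of ln T is μ + z_p·σ.
ln(240) = 5.481 and ln(3490) = 8.158; z_{0.25} = -0.6745, z_{0.95} = 1.645.
σ = (8.158 − 5.481)/(1.645 − (-0.6745)) = 1.154.
μ = 5.481 − (-0.6745)·1.154 = 6.259.
E[T] = exp(μ + σ²/2) = exp(6.259 + 0.6661) = 1020 m³/s.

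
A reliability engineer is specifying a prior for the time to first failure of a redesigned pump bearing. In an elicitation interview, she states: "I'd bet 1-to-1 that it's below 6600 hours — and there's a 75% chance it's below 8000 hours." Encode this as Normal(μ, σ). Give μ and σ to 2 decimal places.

μ = 6600.00, σ = 2075.64

For Normal(μ,σ), the p-quantile is μ + z_p·σ. Here z_{0.5} = 0, z_{0.75} = 0.6745.
So 6600 = μ + 0σ and 8000 = μ + 0.6745σ.
Subtracting: σ = (8000 − 6600)/(0.6745 − (0)) = 2075.64.
Then μ = 6600 − (0)·2075.64 = 6600.00.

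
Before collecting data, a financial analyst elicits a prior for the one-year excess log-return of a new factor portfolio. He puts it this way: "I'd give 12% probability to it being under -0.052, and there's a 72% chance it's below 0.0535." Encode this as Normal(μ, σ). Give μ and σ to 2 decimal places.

The p-quantile of Normal(μ,σ) is μ + z_p·σ, with z_{0.12} = -1.175 and z_{0.72} = 0.5828.
Eliminate σ: μ = (z₂·x₁ − z₁·x₂)/(z₂ − z₁) = (0.5828·-0.052 − (-1.175)·0.0535)/1.758 = 0.02.
Then σ = (x₂ − x₁)/(z₂ − z₁) = (0.0535 − -0.052)/1.758 = 0.06.

μ = 0.02, σ = 0.06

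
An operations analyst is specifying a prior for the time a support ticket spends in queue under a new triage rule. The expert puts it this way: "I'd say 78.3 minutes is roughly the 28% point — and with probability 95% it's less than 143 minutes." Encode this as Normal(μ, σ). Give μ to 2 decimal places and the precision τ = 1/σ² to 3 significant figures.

The p-quantile of Normal(μ,σ) is μ + z_p·σ, with z_{0.28} = -0.5828 and z_{0.95} = 1.645.
Eliminate σ: μ = (z₂·x₁ − z₁·x₂)/(z₂ − z₁) = (1.645·78.3 − (-0.5828)·143)/2.228 = 95.23.
Then σ = (x₂ − x₁)/(z₂ − z₁) = (143 − 78.3)/2.228 = 29.04.
Precision τ = 1/σ² = 1/29.04² = 0.00119.

μ = 95.23, τ = 0.00119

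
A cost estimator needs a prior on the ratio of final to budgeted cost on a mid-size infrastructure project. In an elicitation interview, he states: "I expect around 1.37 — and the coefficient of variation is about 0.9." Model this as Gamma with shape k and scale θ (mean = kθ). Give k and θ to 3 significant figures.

For Gamma(k, scale θ): mean = kθ, variance = kθ², so CV = 1/√k.
CV = 0.9, hence k = 1/CV² = 1.23.
Then θ = mean/k = 1.37/1.23 = 1.11.

k ≈ 1.23, θ ≈ 1.11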